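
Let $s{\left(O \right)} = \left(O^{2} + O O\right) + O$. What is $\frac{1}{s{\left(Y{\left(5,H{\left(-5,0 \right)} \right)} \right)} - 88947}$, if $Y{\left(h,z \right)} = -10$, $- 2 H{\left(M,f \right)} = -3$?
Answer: $- \frac{1}{88757} \approx -1.1267 \cdot 10^{-5}$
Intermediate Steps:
$H{\left(M,f \right)} = \frac{3}{2}$ ($H{\left(M,f \right)} = \left(- \frac{1}{2}\right) \left(-3\right) = \frac{3}{2}$)
$s{\left(O \right)} = O + 2 O^{2}$ ($s{\left(O \right)} = \left(O^{2} + O^{2}\right) + O = 2 O^{2} + O = O + 2 O^{2}$)
$\frac{1}{s{\left(Y{\left(5,H{\left(-5,0 \right)} \right)} \right)} - 88947} = \frac{1}{- 10 \left(1 + 2 \left(-10\right)\right) - 88947} = \frac{1}{- 10 \left(1 - 20\right) - 88947} = \frac{1}{\left(-10\right) \left(-19\right) - 88947} = \frac{1}{190 - 88947} = \frac{1}{-88757} = - \frac{1}{88757}$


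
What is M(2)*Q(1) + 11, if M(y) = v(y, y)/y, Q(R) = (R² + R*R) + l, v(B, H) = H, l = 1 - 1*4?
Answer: 10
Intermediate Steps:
l = -3 (l = 1 - 4 = -3)
Q(R) = -3 + 2*R² (Q(R) = (R² + R*R) - 3 = (R² + R²) - 3 = 2*R² - 3 = -3 + 2*R²)
M(y) = 1 (M(y) = y/y = 1)
M(2)*Q(1) + 11 = 1*(-3 + 2*1²) + 11 = 1*(-3 + 2*1) + 11 = 1*(-3 + 2) + 11 = 1*(-1) + 11 = -1 + 11 = 10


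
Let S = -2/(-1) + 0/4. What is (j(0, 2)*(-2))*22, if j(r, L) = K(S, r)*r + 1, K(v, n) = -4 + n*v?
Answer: -44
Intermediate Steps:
S = 2 (S = -2*(-1) + 0*(1/4) = 2 + 0 = 2)
j(r, L) = 1 + r*(-4 + 2*r) (j(r, L) = (-4 + r*2)*r + 1 = (-4 + 2*r)*r + 1 = r*(-4 + 2*r) + 1 = 1 + r*(-4 + 2*r))
(j(0, 2)*(-2))*22 = ((1 + 2*0*(-2 + 0))*(-2))*22 = ((1 + 2*0*(-2))*(-2))*22 = ((1 + 0)*(-2))*22 = (1*(-2))*22 = -2*22 = -44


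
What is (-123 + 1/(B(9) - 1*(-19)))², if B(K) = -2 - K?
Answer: 966289/64 ≈ 15098.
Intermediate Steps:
(-123 + 1/(B(9) - 1*(-19)))² = (-123 + 1/((-2 - 1*9) - 1*(-19)))² = (-123 + 1/((-2 - 9) + 19))² = (-123 + 1/(-11 + 19))² = (-123 + 1/8)² = (-123 + ⅛)² = (-983/8)² = 966289/64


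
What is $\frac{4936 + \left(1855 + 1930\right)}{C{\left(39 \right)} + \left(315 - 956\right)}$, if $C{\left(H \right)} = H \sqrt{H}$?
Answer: $- \frac{5590161}{351562} - \frac{340119 \sqrt{39}}{351562} \approx -21.943$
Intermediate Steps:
$C{\left(H \right)} = H^{\frac{3}{2}}$
$\frac{4936 + \left(1855 + 1930\right)}{C{\left(39 \right)} + \left(315 - 956\right)} = \frac{4936 + \left(1855 + 1930\right)}{39^{\frac{3}{2}} + \left(315 - 956\right)} = \frac{4936 + 3785}{39 \sqrt{39} - 641} = \frac{8721}{-641 + 39 \sqrt{39}}$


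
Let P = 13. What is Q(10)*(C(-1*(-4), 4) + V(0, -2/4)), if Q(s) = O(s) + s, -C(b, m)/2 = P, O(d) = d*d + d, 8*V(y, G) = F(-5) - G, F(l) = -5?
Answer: -6375/2 ≈ -3187.5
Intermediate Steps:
V(y, G) = -5/8 - G/8 (V(y, G) = (-5 - G)/8 = -5/8 - G/8)
O(d) = d + d**2 (O(d) = d**2 + d = d + d**2)
C(b, m) = -26 (C(b, m) = -2*13 = -26)
Q(s) = s + s*(1 + s) (Q(s) = s*(1 + s) + s = s + s*(1 + s))
Q(10)*(C(-1*(-4), 4) + V(0, -2/4)) = (10*(2 + 10))*(-26 + (-5/8 - (-1)/(4*4))) = (10*12)*(-26 + (-5/8 - (-1)/(4*4))) = 120*(-26 + (-5/8 - 1/8*(-1/2))) = 120*(-26 + (-5/8 + 1/16)) = 120*(-26 - 9/16) = 120*(-425/16) = -6375/2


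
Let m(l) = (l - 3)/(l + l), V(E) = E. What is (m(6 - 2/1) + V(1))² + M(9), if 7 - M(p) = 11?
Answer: -175/64 ≈ -2.7344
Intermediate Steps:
M(p) = -4 (M(p) = 7 - 1*11 = 7 - 11 = -4)
m(l) = (-3 + l)/(2*l) (m(l) = (-3 + l)/((2*l)) = (-3 + l)*(1/(2*l)) = (-3 + l)/(2*l))
(m(6 - 2/1) + V(1))² + M(9) = ((-3 + (6 - 2/1))/(2*(6 - 2/1)) + 1)² - 4 = ((-3 + (6 - 2*1))/(2*(6 - 2*1)) + 1)² - 4 = ((-3 + (6 - 2))/(2*(6 - 2)) + 1)² - 4 = ((½)*(-3 + 4)/4 + 1)² - 4 = ((½)*(¼)*1 + 1)² - 4 = (⅛ + 1)² - 4 = (9/8)² - 4 = 81/64 - 4 = -175/64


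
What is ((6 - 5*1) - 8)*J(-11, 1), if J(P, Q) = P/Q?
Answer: 77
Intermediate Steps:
((6 - 5*1) - 8)*J(-11, 1) = ((6 - 5*1) - 8)*(-11/1) = ((6 - 5) - 8)*(-11*1) = (1 - 8)*(-11) = -7*(-11) = 77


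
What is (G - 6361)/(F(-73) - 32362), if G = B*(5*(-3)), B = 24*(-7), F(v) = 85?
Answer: 3841/32277 ≈ 0.11900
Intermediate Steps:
B = -168
G = 2520 (G = -840*(-3) = -168*(-15) = 2520)
(G - 6361)/(F(-73) - 32362) = (2520 - 6361)/(85 - 32362) = -3841/(-32277) = -3841*(-1/32277) = 3841/32277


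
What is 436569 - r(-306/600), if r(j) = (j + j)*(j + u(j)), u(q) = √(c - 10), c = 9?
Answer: 2182842399/5000 + 51*I/50 ≈ 4.3657e+5 + 1.02*I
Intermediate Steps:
u(q) = I (u(q) = √(9 - 10) = √(-1) = I)
r(j) = 2*j*(I + j) (r(j) = (j + j)*(j + I) = (2*j)*(I + j) = 2*j*(I + j))
436569 - r(-306/600) = 436569 - 2*(-306/600)*(I - 306/600) = 436569 - 2*(-306*1/600)*(I - 306*1/600) = 436569 - 2*(-51)*(I - 51/100)/100 = 436569 - 2*(-51)*(-51/100 + I)/100 = 436569 - (2601/5000 - 51*I/50) = 436569 + (-2601/5000 + 51*I/50) = 2182842399/5000 + 51*I/50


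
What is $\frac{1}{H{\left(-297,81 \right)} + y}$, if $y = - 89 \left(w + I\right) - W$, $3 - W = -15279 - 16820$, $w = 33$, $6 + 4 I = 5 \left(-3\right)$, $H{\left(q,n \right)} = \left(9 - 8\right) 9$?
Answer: $- \frac{4}{138251} \approx -2.8933 \cdot 10^{-5}$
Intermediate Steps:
$H{\left(q,n \right)} = 9$ ($H{\left(q,n \right)} = 1 \cdot 9 = 9$)
$I = - \frac{21}{4}$ ($I = - \frac{3}{2} + \frac{5 \left(-3\right)}{4} = - \frac{3}{2} + \frac{1}{4} \left(-15\right) = - \frac{3}{2} - \frac{15}{4} = - \frac{21}{4} \approx -5.25$)
$W = 32102$ ($W = 3 - \left(-15279 - 16820\right) = 3 - -32099 = 3 + 32099 = 32102$)
$y = - \frac{138287}{4}$ ($y = - 89 \left(33 - \frac{21}{4}\right) - 32102 = \left(-89\right) \frac{111}{4} - 32102 = - \frac{9879}{4} - 32102 = - \frac{138287}{4} \approx -34572.0$)
$\frac{1}{H{\left(-297,81 \right)} + y} = \frac{1}{9 - \frac{138287}{4}} = \frac{1}{- \frac{138251}{4}} = - \frac{4}{138251}$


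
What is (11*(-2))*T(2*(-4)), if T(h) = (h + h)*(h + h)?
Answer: -5632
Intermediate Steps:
T(h) = 4*h**2 (T(h) = (2*h)*(2*h) = 4*h**2)
(11*(-2))*T(2*(-4)) = (11*(-2))*(4*(2*(-4))**2) = -88*(-8)**2 = -88*64 = -22*256 = -5632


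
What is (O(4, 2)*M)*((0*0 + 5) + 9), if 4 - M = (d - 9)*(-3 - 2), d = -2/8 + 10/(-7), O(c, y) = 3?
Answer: -4149/2 ≈ -2074.5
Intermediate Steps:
d = -47/28 (d = -2*⅛ + 10*(-⅐) = -¼ - 10/7 = -47/28 ≈ -1.6786)
M = -1383/28 (M = 4 - (-47/28 - 9)*(-3 - 2) = 4 - (-299)*(-5)/28 = 4 - 1*1495/28 = 4 - 1495/28 = -1383/28 ≈ -49.393)
(O(4, 2)*M)*((0*0 + 5) + 9) = (3*(-1383/28))*((0*0 + 5) + 9) = -4149*((0 + 5) + 9)/28 = -4149*(5 + 9)/28 = -4149/28*14 = -4149/2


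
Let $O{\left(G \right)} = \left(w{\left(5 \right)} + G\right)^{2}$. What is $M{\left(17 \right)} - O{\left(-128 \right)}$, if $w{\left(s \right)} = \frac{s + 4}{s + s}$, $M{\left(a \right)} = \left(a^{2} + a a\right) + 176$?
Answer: $- \frac{1540041}{100} \approx -15400.0$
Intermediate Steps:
$M{\left(a \right)} = 176 + 2 a^{2}$ ($M{\left(a \right)} = \left(a^{2} + a^{2}\right) + 176 = 2 a^{2} + 176 = 176 + 2 a^{2}$)
$w{\left(s \right)} = \frac{4 + s}{2 s}$
$O{\left(G \right)} = \left(\frac{9}{10} + G\right)^{2}$ ($O{\left(G \right)} = \left(\frac{4 + 5}{2 \cdot 5} + G\right)^{2} = \left(\frac{1}{2} \cdot \frac{1}{5} \cdot 9 + G\right)^{2} = \left(\frac{9}{10} + G\right)^{2}$)
$M{\left(17 \right)} - O{\left(-128 \right)} = \left(176 + 2 \cdot 17^{2}\right) - \frac{\left(9 + 10 \left(-128\right)\right)^{2}}{100} = \left(176 + 2 \cdot 289\right) - \frac{\left(9 - 1280\right)^{2}}{100} = \left(176 + 578\right) - \frac{\left(-1271\right)^{2}}{100} = 754 - \frac{1}{100} \cdot 1615441 = 754 - \frac{1615441}{100} = - \frac{1540041}{100}$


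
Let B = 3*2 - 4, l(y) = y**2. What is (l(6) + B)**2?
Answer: 1444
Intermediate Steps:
B = 2 (B = 6 - 4 = 2)
(l(6) + B)**2 = (6**2 + 2)**2 = (36 + 2)**2 = 38**2 = 1444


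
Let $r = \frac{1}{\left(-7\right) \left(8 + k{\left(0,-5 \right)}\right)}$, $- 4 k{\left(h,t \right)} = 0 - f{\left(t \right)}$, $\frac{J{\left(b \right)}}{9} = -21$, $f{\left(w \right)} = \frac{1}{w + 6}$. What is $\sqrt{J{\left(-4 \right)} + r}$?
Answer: $\frac{i \sqrt{10086153}}{231} \approx 13.748 i$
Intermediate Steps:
$f{\left(w \right)} = \frac{1}{6 + w}$
$J{\left(b \right)} = -189$ ($J{\left(b \right)} = 9 \left(-21\right) = -189$)
$k{\left(h,t \right)} = \frac{1}{4 \left(6 + t\right)}$ ($k{\left(h,t \right)} = - \frac{0 - \frac{1}{6 + t}}{4} = - \frac{\left(-1\right) \frac{1}{6 + t}}{4} = \frac{1}{4 \left(6 + t\right)}$)
$r = - \frac{4}{231}$ ($r = \frac{1}{\left(-7\right) \left(8 + \frac{1}{4 \left(6 - 5\right)}\right)} = \frac{1}{\left(-7\right) \left(8 + \frac{1}{4 \cdot 1}\right)} = \frac{1}{\left(-7\right) \left(8 + \frac{1}{4} \cdot 1\right)} = \frac{1}{\left(-7\right) \left(8 + \frac{1}{4}\right)} = \frac{1}{\left(-7\right) \frac{33}{4}} = \frac{1}{- \frac{231}{4}} = - \frac{4}{231} \approx -0.017316$)
$\sqrt{J{\left(-4 \right)} + r} = \sqrt{-189 - \frac{4}{231}} = \sqrt{- \frac{43663}{231}} = \frac{i \sqrt{10086153}}{231}$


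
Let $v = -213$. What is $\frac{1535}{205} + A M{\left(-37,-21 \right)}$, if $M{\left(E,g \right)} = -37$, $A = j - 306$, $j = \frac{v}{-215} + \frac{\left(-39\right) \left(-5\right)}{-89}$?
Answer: $\frac{8923222171}{784535} \approx 11374.0$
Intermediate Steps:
$j = - \frac{22968}{19135}$ ($j = - \frac{213}{-215} + \frac{\left(-39\right) \left(-5\right)}{-89} = \left(-213\right) \left(- \frac{1}{215}\right) + 195 \left(- \frac{1}{89}\right) = \frac{213}{215} - \frac{195}{89} = - \frac{22968}{19135} \approx -1.2003$)
$A = - \frac{5878278}{19135}$ ($A = - \frac{22968}{19135} - 306 = - \frac{5878278}{19135} \approx -307.2$)
$\frac{1535}{205} + A M{\left(-37,-21 \right)} = \frac{1535}{205} - - \frac{217496286}{19135} = 1535 \cdot \frac{1}{205} + \frac{217496286}{19135} = \frac{307}{41} + \frac{217496286}{19135} = \frac{8923222171}{784535}$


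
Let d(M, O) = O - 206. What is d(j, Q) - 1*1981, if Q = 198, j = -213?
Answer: -1989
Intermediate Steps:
d(M, O) = -206 + O
d(j, Q) - 1*1981 = (-206 + 198) - 1*1981 = -8 - 1981 = -1989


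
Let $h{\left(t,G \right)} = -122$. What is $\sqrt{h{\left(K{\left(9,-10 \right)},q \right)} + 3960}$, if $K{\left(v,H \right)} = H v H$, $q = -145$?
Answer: $\sqrt{3838} \approx 61.952$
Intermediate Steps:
$K{\left(v,H \right)} = v H^{2}$
$\sqrt{h{\left(K{\left(9,-10 \right)},q \right)} + 3960} = \sqrt{-122 + 3960} = \sqrt{3838}$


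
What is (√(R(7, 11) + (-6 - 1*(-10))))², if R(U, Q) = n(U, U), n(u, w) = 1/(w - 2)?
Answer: 21/5 ≈ 4.2000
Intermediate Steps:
n(u, w) = 1/(-2 + w)
R(U, Q) = 1/(-2 + U)
(√(R(7, 11) + (-6 - 1*(-10))))² = (√(1/(-2 + 7) + (-6 - 1*(-10))))² = (√(1/5 + (-6 + 10)))² = (√(⅕ + 4))² = (√(21/5))² = (√105/5)² = 21/5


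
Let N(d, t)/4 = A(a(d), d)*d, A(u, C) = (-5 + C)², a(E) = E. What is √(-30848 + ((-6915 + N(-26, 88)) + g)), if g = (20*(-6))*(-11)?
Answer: I*√136387 ≈ 369.31*I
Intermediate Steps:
N(d, t) = 4*d*(-5 + d)² (N(d, t) = 4*((-5 + d)²*d) = 4*(d*(-5 + d)²) = 4*d*(-5 + d)²)
g = 1320 (g = -120*(-11) = 1320)
√(-30848 + ((-6915 + N(-26, 88)) + g)) = √(-30848 + ((-6915 + 4*(-26)*(-5 - 26)²) + 1320)) = √(-30848 + ((-6915 + 4*(-26)*(-31)²) + 1320)) = √(-30848 + ((-6915 + 4*(-26)*961) + 1320)) = √(-30848 + ((-6915 - 99944) + 1320)) = √(-30848 + (-106859 + 1320)) = √(-30848 - 105539) = √(-136387) = I*√136387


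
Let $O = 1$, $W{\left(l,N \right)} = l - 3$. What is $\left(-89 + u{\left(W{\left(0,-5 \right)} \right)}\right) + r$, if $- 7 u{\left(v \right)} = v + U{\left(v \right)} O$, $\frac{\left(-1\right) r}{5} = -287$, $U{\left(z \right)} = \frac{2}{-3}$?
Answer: $\frac{28277}{21} \approx 1346.5$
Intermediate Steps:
$W{\left(l,N \right)} = -3 + l$
$U{\left(z \right)} = - \frac{2}{3}$ ($U{\left(z \right)} = 2 \left(- \frac{1}{3}\right) = - \frac{2}{3}$)
$r = 1435$ ($r = \left(-5\right) \left(-287\right) = 1435$)
$u{\left(v \right)} = \frac{2}{21} - \frac{v}{7}$ ($u{\left(v \right)} = - \frac{v - \frac{2}{3}}{7} = - \frac{- \frac{2}{3} + v}{7} = \frac{2}{21} - \frac{v}{7}$)
$\left(-89 + u{\left(W{\left(0,-5 \right)} \right)}\right) + r = \left(-89 - \left(- \frac{2}{21} + \frac{-3 + 0}{7}\right)\right) + 1435 = \left(-89 + \left(\frac{2}{21} - - \frac{3}{7}\right)\right) + 1435 = \left(-89 + \left(\frac{2}{21} + \frac{3}{7}\right)\right) + 1435 = \left(-89 + \frac{11}{21}\right) + 1435 = - \frac{1858}{21} + 1435 = \frac{28277}{21}$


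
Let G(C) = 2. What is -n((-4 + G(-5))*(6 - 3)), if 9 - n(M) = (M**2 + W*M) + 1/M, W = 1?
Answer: 125/6 ≈ 20.833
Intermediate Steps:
n(M) = 9 - M - 1/M - M**2 (n(M) = 9 - ((M**2 + 1*M) + 1/M) = 9 - ((M**2 + M) + 1/M) = 9 - ((M + M**2) + 1/M) = 9 - (M + 1/M + M**2) = 9 + (-M - 1/M - M**2) = 9 - M - 1/M - M**2)
-n((-4 + G(-5))*(6 - 3)) = -(9 - (-4 + 2)*(6 - 3) - 1/((-4 + 2)*(6 - 3)) - ((-4 + 2)*(6 - 3))**2) = -(9 - (-2)*3 - 1/((-2*3)) - (-2*3)**2) = -(9 - 1*(-6) - 1/(-6) - 1*(-6)**2) = -(9 + 6 - 1*(-1/6) - 1*36) = -(9 + 6 + 1/6 - 36) = -1*(-125/6) = 125/6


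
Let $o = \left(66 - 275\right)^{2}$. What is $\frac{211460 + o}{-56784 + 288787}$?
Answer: $\frac{255141}{232003} \approx 1.0997$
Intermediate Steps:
$o = 43681$ ($o = \left(-209\right)^{2} = 43681$)
$\frac{211460 + o}{-56784 + 288787} = \frac{211460 + 43681}{-56784 + 288787} = \frac{255141}{232003}$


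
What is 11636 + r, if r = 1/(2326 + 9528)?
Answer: 137933145/11854 ≈ 11636.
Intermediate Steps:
r = 1/11854 ≈ 8.4360e-5
11636 + r = 11636 + 1/11854 = 137933145/11854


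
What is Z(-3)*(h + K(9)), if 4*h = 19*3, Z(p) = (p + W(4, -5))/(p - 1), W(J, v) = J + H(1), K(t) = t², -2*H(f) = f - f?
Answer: -381/16 ≈ -23.813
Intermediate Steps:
H(f) = 0 (H(f) = -(f - f)/2 = -½*0 = 0)
W(J, v) = J (W(J, v) = J + 0 = J)
Z(p) = (4 + p)/(-1 + p) (Z(p) = (p + 4)/(p - 1) = (4 + p)/(-1 + p))
h = 57/4 (h = (19*3)/4 = (¼)*57 = 57/4 ≈ 14.250)
Z(-3)*(h + K(9)) = ((4 - 3)/(-1 - 3))*(57/4 + 9²) = (1/(-4))*(57/4 + 81) = -¼*1*(381/4) = -¼*381/4 = -381/16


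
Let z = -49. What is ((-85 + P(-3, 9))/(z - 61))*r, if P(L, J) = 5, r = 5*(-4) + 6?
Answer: -112/11 ≈ -10.182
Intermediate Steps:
r = -14 (r = -20 + 6 = -14)
((-85 + P(-3, 9))/(z - 61))*r = ((-85 + 5)/(-49 - 61))*(-14) = -80/(-110)*(-14) = -80*(-1/110)*(-14) = (8/11)*(-14) = -112/11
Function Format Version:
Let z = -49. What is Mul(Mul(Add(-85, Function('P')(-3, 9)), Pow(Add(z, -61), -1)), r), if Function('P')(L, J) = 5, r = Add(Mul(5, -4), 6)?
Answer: Rational(-112, 11) ≈ -10.182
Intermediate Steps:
r = -14 (r = Add(-20, 6) = -14)
Mul(Mul(Add(-85, Function('P')(-3, 9)), Pow(Add(z, -61), -1)), r) = Mul(Mul(Add(-85, 5), Pow(Add(-49, -61), -1)), -14) = Mul(Mul(-80, Pow(-110, -1)), -14) = Mul(Mul(-80, Rational(-1, 110)), -14) = Mul(Rational(8, 11), -14) = Rational(-112, 11)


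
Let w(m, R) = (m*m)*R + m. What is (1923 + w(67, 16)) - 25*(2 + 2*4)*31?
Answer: 66064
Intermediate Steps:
w(m, R) = m + R*m**2 (w(m, R) = m**2*R + m = R*m**2 + m = m + R*m**2)
(1923 + w(67, 16)) - 25*(2 + 2*4)*31 = (1923 + 67*(1 + 16*67)) - 25*(2 + 2*4)*31 = (1923 + 67*(1 + 1072)) - 25*(2 + 8)*31 = (1923 + 67*1073) - 25*10*31 = (1923 + 71891) - 250*31 = 73814 - 7750 = 66064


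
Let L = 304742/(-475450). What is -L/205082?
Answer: 152371/48753118450 ≈ 3.1254e-6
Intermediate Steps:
L = -152371/237725 (L = 304742*(-1/475450) = -152371/237725 ≈ -0.64095)
-L/205082 = -(-152371)/(237725*205082) = -1*(-152371/48753118450) = 152371/48753118450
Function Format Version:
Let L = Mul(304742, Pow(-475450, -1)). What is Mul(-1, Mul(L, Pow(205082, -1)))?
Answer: Rational(152371, 48753118450) ≈ 3.1254e-6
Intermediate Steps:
L = Rational(-152371, 237725) (L = Mul(304742, Rational(-1, 475450)) = Rational(-152371, 237725) ≈ -0.64095)
Mul(-1, Mul(L, Pow(205082, -1))) = Mul(-1, Mul(Rational(-152371, 237725), Pow(205082, -1))) = Mul(-1, Mul(Rational(-152371, 237725), Rational(1, 205082))) = Mul(-1, Rational(-152371, 48753118450)) = Rational(152371, 48753118450)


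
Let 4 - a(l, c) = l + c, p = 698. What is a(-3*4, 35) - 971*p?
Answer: -677777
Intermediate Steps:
a(l, c) = 4 - c - l (a(l, c) = 4 - (l + c) = 4 - (c + l) = 4 + (-c - l) = 4 - c - l)
a(-3*4, 35) - 971*p = (4 - 1*35 - (-3)*4) - 971*698 = (4 - 35 - 1*(-12)) - 677758 = (4 - 35 + 12) - 677758 = -19 - 677758 = -677777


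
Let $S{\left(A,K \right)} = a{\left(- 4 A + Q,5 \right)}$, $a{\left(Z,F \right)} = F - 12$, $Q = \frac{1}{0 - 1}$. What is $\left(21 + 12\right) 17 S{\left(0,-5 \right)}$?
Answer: $-3927$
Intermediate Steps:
$Q = -1$ ($Q = \frac{1}{-1} = -1$)
$a{\left(Z,F \right)} = -12 + F$ ($a{\left(Z,F \right)} = F - 12 = -12 + F$)
$S{\left(A,K \right)} = -7$ ($S{\left(A,K \right)} = -12 + 5 = -7$)
$\left(21 + 12\right) 17 S{\left(0,-5 \right)} = \left(21 + 12\right) 17 \left(-7\right) = 33 \cdot 17 \left(-7\right) = 561 \left(-7\right) = -3927$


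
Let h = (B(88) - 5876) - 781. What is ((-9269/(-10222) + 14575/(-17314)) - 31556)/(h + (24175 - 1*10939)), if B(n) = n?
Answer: -126929236178/26817054119 ≈ -4.7332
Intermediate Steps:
h = -6569 (h = (88 - 5876) - 781 = -5788 - 781 = -6569)
((-9269/(-10222) + 14575/(-17314)) - 31556)/(h + (24175 - 1*10939)) = ((-9269/(-10222) + 14575/(-17314)) - 31556)/(-6569 + (24175 - 1*10939)) = ((-9269*(-1/10222) + 14575*(-1/17314)) - 31556)/(-6569 + (24175 - 10939)) = ((9269/10222 - 1325/1574) - 31556)/(-6569 + 13236) = (261314/4022357 - 31556)/6667 = -126929236178/4022357*1/6667 = -126929236178/26817054119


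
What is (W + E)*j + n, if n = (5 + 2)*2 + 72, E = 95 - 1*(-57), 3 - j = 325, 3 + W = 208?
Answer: -114868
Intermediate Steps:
W = 205 (W = -3 + 208 = 205)
j = -322 (j = 3 - 1*325 = 3 - 325 = -322)
E = 152 (E = 95 + 57 = 152)
n = 86 (n = 7*2 + 72 = 14 + 72 = 86)
(W + E)*j + n = (205 + 152)*(-322) + 86 = 357*(-322) + 86 = -114954 + 86 = -114868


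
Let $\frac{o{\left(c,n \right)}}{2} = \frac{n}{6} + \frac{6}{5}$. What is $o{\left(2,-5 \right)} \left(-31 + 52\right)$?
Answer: $\frac{77}{5} \approx 15.4$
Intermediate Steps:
$o{\left(c,n \right)} = \frac{12}{5} + \frac{n}{3}$ ($o{\left(c,n \right)} = 2 \left(\frac{n}{6} + \frac{6}{5}\right) = 2 \left(\frac{6}{5} + \frac{n}{6}\right) = \frac{12}{5} + \frac{n}{3}$)
$o{\left(2,-5 \right)} \left(-31 + 52\right) = \left(\frac{12}{5} + \frac{1}{3} \left(-5\right)\right) \left(-31 + 52\right) = \left(\frac{12}{5} - \frac{5}{3}\right) 21 = \frac{11}{15} \cdot 21 = \frac{77}{5}$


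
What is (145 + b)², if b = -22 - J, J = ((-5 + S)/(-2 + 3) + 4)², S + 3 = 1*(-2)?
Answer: 7569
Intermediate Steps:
S = -5 (S = -3 + 1*(-2) = -3 - 2 = -5)
J = 36 (J = ((-5 - 5)/(-2 + 3) + 4)² = (-10/1 + 4)² = (-10*1 + 4)² = (-10 + 4)² = (-6)² = 36)
b = -58 (b = -22 - 1*36 = -22 - 36 = -58)
(145 + b)² = (145 - 58)² = 87² = 7569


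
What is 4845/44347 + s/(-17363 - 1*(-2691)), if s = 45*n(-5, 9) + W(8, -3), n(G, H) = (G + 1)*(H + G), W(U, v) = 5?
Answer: 102793945/650659184 ≈ 0.15798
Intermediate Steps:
n(G, H) = (1 + G)*(G + H)
s = -715 (s = 45*(-5 + 9 + (-5)² - 5*9) + 5 = 45*(-5 + 9 + 25 - 45) + 5 = 45*(-16) + 5 = -720 + 5 = -715)
4845/44347 + s/(-17363 - 1*(-2691)) = 4845/44347 - 715/(-17363 - 1*(-2691)) = 4845*(1/44347) - 715/(-17363 + 2691) = 4845/44347 - 715/(-14672) = 4845/44347 - 715*(-1/14672) = 4845/44347 + 715/14672 = 102793945/650659184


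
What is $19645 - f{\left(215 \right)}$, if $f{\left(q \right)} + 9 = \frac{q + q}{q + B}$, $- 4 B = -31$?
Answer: $\frac{17509994}{891} \approx 19652.0$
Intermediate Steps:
$B = \frac{31}{4}$ ($B = \left(- \frac{1}{4}\right) \left(-31\right) = \frac{31}{4} \approx 7.75$)
$f{\left(q \right)} = -9 + \frac{2 q}{\frac{31}{4} + q}$ ($f{\left(q \right)} = -9 + \frac{q + q}{q + \frac{31}{4}} = -9 + \frac{2 q}{\frac{31}{4} + q}$)
$19645 - f{\left(215 \right)} = 19645 - \frac{-279 - 6020}{31 + 4 \cdot 215} = 19645 - \frac{-279 - 6020}{31 + 860} = 19645 - \frac{1}{891} \left(-6299\right) = 19645 - - \frac{6299}{891} = 19645 + \frac{6299}{891} = \frac{17509994}{891}$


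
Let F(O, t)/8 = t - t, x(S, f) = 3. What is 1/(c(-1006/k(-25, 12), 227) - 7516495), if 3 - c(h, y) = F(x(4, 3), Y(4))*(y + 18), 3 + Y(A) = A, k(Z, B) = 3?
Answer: -1/7516492 ≈ -1.3304e-7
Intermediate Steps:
Y(A) = -3 + A
F(O, t) = 0 (F(O, t) = 8*(t - t) = 8*0 = 0)
c(h, y) = 3 (c(h, y) = 3 - 0*(y + 18) = 3 - 0*(18 + y) = 3 - 1*0 = 3 + 0 = 3)
1/(c(-1006/k(-25, 12), 227) - 7516495) = 1/(3 - 7516495) = 1/(-7516492) = -1/7516492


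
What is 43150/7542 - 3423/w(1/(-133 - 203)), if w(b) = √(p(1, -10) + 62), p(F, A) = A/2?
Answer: 21575/3771 - 1141*√57/19 ≈ -447.67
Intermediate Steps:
p(F, A) = A/2 (p(F, A) = A*(½) = A/2)
w(b) = √57 (w(b) = √((½)*(-10) + 62) = √(-5 + 62) = √57)
43150/7542 - 3423/w(1/(-133 - 203)) = 43150/7542 - 3423*√57/57 = 43150*(1/7542) - 1141*√57/19 = 21575/3771 - 1141*√57/19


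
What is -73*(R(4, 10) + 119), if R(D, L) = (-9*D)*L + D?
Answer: 17301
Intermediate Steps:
R(D, L) = D - 9*D*L (R(D, L) = -9*D*L + D = D - 9*D*L)
-73*(R(4, 10) + 119) = -73*(4*(1 - 9*10) + 119) = -73*(4*(1 - 90) + 119) = -73*(4*(-89) + 119) = -73*(-356 + 119) = -73*(-237) = 17301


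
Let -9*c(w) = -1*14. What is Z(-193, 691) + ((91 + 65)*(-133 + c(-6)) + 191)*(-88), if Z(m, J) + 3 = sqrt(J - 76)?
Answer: 5362975/3 + sqrt(615) ≈ 1.7877e+6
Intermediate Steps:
c(w) = 14/9 (c(w) = -(-1)*14/9 = -1/9*(-14) = 14/9)
Z(m, J) = -3 + sqrt(-76 + J) (Z(m, J) = -3 + sqrt(J - 76) = -3 + sqrt(-76 + J))
Z(-193, 691) + ((91 + 65)*(-133 + c(-6)) + 191)*(-88) = (-3 + sqrt(-76 + 691)) + ((91 + 65)*(-133 + 14/9) + 191)*(-88) = (-3 + sqrt(615)) + (156*(-1183/9) + 191)*(-88) = (-3 + sqrt(615)) + (-61516/3 + 191)*(-88) = (-3 + sqrt(615)) - 60943/3*(-88) = (-3 + sqrt(615)) + 5362984/3 = 5362975/3 + sqrt(615)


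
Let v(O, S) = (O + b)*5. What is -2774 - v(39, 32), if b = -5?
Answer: -2944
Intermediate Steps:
v(O, S) = -25 + 5*O (v(O, S) = (O - 5)*5 = (-5 + O)*5 = -25 + 5*O)
-2774 - v(39, 32) = -2774 - (-25 + 5*39) = -2774 - (-25 + 195) = -2774 - 1*170 = -2774 - 170 = -2944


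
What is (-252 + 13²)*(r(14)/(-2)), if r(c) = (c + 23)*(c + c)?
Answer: 42994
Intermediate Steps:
r(c) = 2*c*(23 + c) (r(c) = (23 + c)*(2*c) = 2*c*(23 + c))
(-252 + 13²)*(r(14)/(-2)) = (-252 + 13²)*((2*14*(23 + 14))/(-2)) = (-252 + 169)*((2*14*37)*(-½)) = -85988*(-1)/2 = -83*(-518) = 42994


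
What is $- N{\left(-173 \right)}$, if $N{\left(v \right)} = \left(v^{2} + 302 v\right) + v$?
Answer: $22490$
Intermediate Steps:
$N{\left(v \right)} = v^{2} + 303 v$
$- N{\left(-173 \right)} = - \left(-173\right) \left(303 - 173\right) = - \left(-173\right) 130 = \left(-1\right) \left(-22490\right) = 22490$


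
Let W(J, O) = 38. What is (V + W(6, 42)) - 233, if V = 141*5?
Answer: 510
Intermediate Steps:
V = 705
(V + W(6, 42)) - 233 = (705 + 38) - 233 = 743 - 233 = 510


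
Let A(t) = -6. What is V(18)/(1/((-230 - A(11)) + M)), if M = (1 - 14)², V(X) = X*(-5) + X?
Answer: 3960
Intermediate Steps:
V(X) = -4*X (V(X) = -5*X + X = -4*X)
M = 169 (M = (-13)² = 169)
V(18)/(1/((-230 - A(11)) + M)) = (-4*18)/(1/((-230 - 1*(-6)) + 169)) = -72/(1/((-230 + 6) + 169)) = -72/(1/(-224 + 169)) = -72/(1/(-55)) = -72/(-1/55) = -72*(-55) = 3960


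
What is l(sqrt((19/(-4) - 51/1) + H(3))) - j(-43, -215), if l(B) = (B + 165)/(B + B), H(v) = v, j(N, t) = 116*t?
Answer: 49881/2 - 165*I*sqrt(211)/211 ≈ 24941.0 - 11.359*I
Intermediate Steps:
l(B) = (165 + B)/(2*B) (l(B) = (165 + B)/((2*B)) = (165 + B)*(1/(2*B)) = (165 + B)/(2*B))
l(sqrt((19/(-4) - 51/1) + H(3))) - j(-43, -215) = (165 + sqrt((19/(-4) - 51/1) + 3))/(2*(sqrt((19/(-4) - 51/1) + 3))) - 116*(-215) = (165 + sqrt((19*(-1/4) - 51*1) + 3))/(2*(sqrt((19*(-1/4) - 51*1) + 3))) - 1*(-24940) = (165 + sqrt((-19/4 - 51) + 3))/(2*(sqrt((-19/4 - 51) + 3))) + 24940 = (165 + sqrt(-223/4 + 3))/(2*(sqrt(-223/4 + 3))) + 24940 = (165 + sqrt(-211/4))/(2*(sqrt(-211/4))) + 24940 = (165 + I*sqrt(211)/2)/(2*((I*sqrt(211)/2))) + 24940 = (-2*I*sqrt(211)/211)*(165 + I*sqrt(211)/2)/2 + 24940 = -I*sqrt(211)*(165 + I*sqrt(211)/2)/211 + 24940 = 24940 - I*sqrt(211)*(165 + I*sqrt(211)/2)/211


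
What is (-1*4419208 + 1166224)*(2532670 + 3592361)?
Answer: -19924627842504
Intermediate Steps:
(-1*4419208 + 1166224)*(2532670 + 3592361) = (-4419208 + 1166224)*6125031 = -3252984*6125031 = -19924627842504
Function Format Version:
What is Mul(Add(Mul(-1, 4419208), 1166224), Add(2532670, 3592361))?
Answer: -19924627842504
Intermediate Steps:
Mul(Add(Mul(-1, 4419208), 1166224), Add(2532670, 3592361)) = Mul(Add(-4419208, 1166224), 6125031) = Mul(-3252984, 6125031) = -19924627842504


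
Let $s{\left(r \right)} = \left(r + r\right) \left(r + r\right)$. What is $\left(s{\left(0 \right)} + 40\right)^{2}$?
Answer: $1600$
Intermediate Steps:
$s{\left(r \right)} = 4 r^{2}$ ($s{\left(r \right)} = 2 r 2 r = 4 r^{2}$)
$\left(s{\left(0 \right)} + 40\right)^{2} = \left(4 \cdot 0^{2} + 40\right)^{2} = \left(4 \cdot 0 + 40\right)^{2} = \left(0 + 40\right)^{2} = 40^{2} = 1600$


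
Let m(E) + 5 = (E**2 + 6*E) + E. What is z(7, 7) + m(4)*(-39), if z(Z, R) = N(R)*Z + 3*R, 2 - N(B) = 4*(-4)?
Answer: -1374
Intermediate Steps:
N(B) = 18 (N(B) = 2 - 4*(-4) = 2 - 1*(-16) = 2 + 16 = 18)
m(E) = -5 + E**2 + 7*E (m(E) = -5 + ((E**2 + 6*E) + E) = -5 + (E**2 + 7*E) = -5 + E**2 + 7*E)
z(Z, R) = 3*R + 18*Z (z(Z, R) = 18*Z + 3*R = 3*R + 18*Z)
z(7, 7) + m(4)*(-39) = (3*7 + 18*7) + (-5 + 4**2 + 7*4)*(-39) = (21 + 126) + (-5 + 16 + 28)*(-39) = 147 + 39*(-39) = 147 - 1521 = -1374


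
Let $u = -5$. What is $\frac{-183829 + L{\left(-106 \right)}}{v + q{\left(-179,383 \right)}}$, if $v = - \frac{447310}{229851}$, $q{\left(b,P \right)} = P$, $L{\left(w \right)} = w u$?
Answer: $- \frac{42131458449}{87585623} \approx -481.03$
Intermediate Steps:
$L{\left(w \right)} = - 5 w$ ($L{\left(w \right)} = w \left(-5\right) = - 5 w$)
$v = - \frac{447310}{229851}$ ($v = \left(-447310\right) \frac{1}{229851} = - \frac{447310}{229851} \approx -1.9461$)
$\frac{-183829 + L{\left(-106 \right)}}{v + q{\left(-179,383 \right)}} = \frac{-183829 - -530}{- \frac{447310}{229851} + 383} = \frac{-183829 + 530}{\frac{87585623}{229851}} = \left(-183299\right) \frac{229851}{87585623} = - \frac{42131458449}{87585623}$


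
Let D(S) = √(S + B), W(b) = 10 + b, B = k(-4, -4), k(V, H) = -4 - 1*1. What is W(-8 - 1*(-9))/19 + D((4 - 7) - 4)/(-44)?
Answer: 11/19 - I*√3/22 ≈ 0.57895 - 0.07873*I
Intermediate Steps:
k(V, H) = -5 (k(V, H) = -4 - 1 = -5)
B = -5
D(S) = √(-5 + S) (D(S) = √(S - 5) = √(-5 + S))
W(-8 - 1*(-9))/19 + D((4 - 7) - 4)/(-44) = (10 + (-8 - 1*(-9)))/19 + √(-5 + ((4 - 7) - 4))/(-44) = (10 + (-8 + 9))*(1/19) + √(-5 + (-3 - 4))*(-1/44) = (10 + 1)*(1/19) + √(-5 - 7)*(-1/44) = 11*(1/19) + √(-12)*(-1/44) = 11/19 + (2*I*√3)*(-1/44) = 11/19 - I*√3/22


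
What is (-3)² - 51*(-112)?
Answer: 5721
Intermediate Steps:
(-3)² - 51*(-112) = 9 + 5712 = 5721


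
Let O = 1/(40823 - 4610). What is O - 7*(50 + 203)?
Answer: -64133222/36213 ≈ -1771.0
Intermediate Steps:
O = 1/36213 ≈ 2.7614e-5
O - 7*(50 + 203) = 1/36213 - 7*(50 + 203) = 1/36213 - 7*253 = 1/36213 - 1*1771 = 1/36213 - 1771 = -64133222/36213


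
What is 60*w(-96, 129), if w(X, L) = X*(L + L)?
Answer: -1486080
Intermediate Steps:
w(X, L) = 2*L*X (w(X, L) = X*(2*L) = 2*L*X)
60*w(-96, 129) = 60*(2*129*(-96)) = 60*(-24768) = -1486080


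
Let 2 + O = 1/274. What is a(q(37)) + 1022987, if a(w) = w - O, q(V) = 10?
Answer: 280301725/274 ≈ 1.0230e+6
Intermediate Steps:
O = -547/274 (O = -2 + 1/274 = -547/274 ≈ -1.9963)
a(w) = 547/274 + w (a(w) = w - 1*(-547/274) = w + 547/274 = 547/274 + w)
a(q(37)) + 1022987 = (547/274 + 10) + 1022987 = 3287/274 + 1022987 = 280301725/274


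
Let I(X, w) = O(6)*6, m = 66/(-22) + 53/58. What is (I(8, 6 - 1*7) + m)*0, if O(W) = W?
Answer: 0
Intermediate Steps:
m = -121/58 (m = 66*(-1/22) + 53*(1/58) = -3 + 53/58 = -121/58 ≈ -2.0862)
I(X, w) = 36 (I(X, w) = 6*6 = 36)
(I(8, 6 - 1*7) + m)*0 = (36 - 121/58)*0 = (1967/58)*0 = 0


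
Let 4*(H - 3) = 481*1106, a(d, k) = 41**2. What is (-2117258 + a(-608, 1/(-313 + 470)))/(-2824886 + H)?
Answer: 4231154/5383773 ≈ 0.78591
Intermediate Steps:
a(d, k) = 1681
H = 265999/2 (H = 3 + (481*1106)/4 = 3 + (1/4)*531986 = 3 + 265993/2 = 265999/2 ≈ 1.3300e+5)
(-2117258 + a(-608, 1/(-313 + 470)))/(-2824886 + H) = (-2117258 + 1681)/(-2824886 + 265999/2) = -2115577/(-5383773/2) = -2115577*(-2/5383773) = 4231154/5383773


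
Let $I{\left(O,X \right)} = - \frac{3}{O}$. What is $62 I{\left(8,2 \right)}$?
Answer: $- \frac{93}{4} \approx -23.25$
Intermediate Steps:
$62 I{\left(8,2 \right)} = 62 \left(- \frac{3}{8}\right) = - \frac{93}{4}$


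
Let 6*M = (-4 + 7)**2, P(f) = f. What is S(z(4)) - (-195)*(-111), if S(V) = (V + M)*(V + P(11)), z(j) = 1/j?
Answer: -346005/16 ≈ -21625.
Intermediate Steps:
M = 3/2 (M = (-4 + 7)**2/6 = (1/6)*3**2 = (1/6)*9 = 3/2 ≈ 1.5000)
S(V) = (11 + V)*(3/2 + V) (S(V) = (V + 3/2)*(V + 11) = (3/2 + V)*(11 + V) = (11 + V)*(3/2 + V))
S(z(4)) - (-195)*(-111) = (33/2 + (1/4)**2 + (25/2)/4) - (-195)*(-111) = (33/2 + (1/4)**2 + (25/2)*(1/4)) - 1*21645 = (33/2 + 1/16 + 25/8) - 21645 = 315/16 - 21645 = -346005/16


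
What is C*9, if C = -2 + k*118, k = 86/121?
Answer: 89154/121 ≈ 736.81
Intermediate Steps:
k = 86/121 (k = 86*(1/121) = 86/121 ≈ 0.71074)
C = 9906/121 (C = -2 + (86/121)*118 = -2 + 10148/121 = 9906/121 ≈ 81.868)
C*9 = (9906/121)*9 = 89154/121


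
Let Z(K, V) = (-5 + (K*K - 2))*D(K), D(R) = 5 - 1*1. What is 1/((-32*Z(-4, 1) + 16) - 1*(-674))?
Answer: -1/462 ≈ -0.0021645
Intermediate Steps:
D(R) = 4 (D(R) = 5 - 1 = 4)
Z(K, V) = -28 + 4*K² (Z(K, V) = (-5 + (K*K - 2))*4 = (-5 + (K² - 2))*4 = (-5 + (-2 + K²))*4 = (-7 + K²)*4 = -28 + 4*K²)
1/((-32*Z(-4, 1) + 16) - 1*(-674)) = 1/((-32*(-28 + 4*(-4)²) + 16) - 1*(-674)) = 1/((-32*(-28 + 4*16) + 16) + 674) = 1/((-32*(-28 + 64) + 16) + 674) = 1/((-32*36 + 16) + 674) = 1/((-1152 + 16) + 674) = 1/(-1136 + 674) = 1/(-462) = -1/462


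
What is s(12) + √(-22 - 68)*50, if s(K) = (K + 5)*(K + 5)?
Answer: 289 + 150*I*√10 ≈ 289.0 + 474.34*I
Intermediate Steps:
s(K) = (5 + K)² (s(K) = (5 + K)*(5 + K) = (5 + K)²)
s(12) + √(-22 - 68)*50 = (5 + 12)² + √(-22 - 68)*50 = 17² + √(-90)*50 = 289 + (3*I*√10)*50 = 289 + 150*I*√10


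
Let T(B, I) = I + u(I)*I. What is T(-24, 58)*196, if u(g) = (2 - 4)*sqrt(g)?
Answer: 11368 - 22736*sqrt(58) ≈ -1.6178e+5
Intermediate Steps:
u(g) = -2*sqrt(g)
T(B, I) = I - 2*I**(3/2) (T(B, I) = I + (-2*sqrt(I))*I = I - 2*I**(3/2))
T(-24, 58)*196 = (58 - 116*sqrt(58))*196 = 11368 - 22736*sqrt(58)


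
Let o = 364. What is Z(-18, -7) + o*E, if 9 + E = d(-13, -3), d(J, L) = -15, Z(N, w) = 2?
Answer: -8734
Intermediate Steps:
E = -24 (E = -9 - 15 = -24)
Z(-18, -7) + o*E = 2 + 364*(-24) = 2 - 8736 = -8734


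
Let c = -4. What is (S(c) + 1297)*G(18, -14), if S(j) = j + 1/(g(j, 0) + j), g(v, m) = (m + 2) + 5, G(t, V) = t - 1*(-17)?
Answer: 135800/3 ≈ 45267.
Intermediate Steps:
G(t, V) = 17 + t (G(t, V) = t + 17 = 17 + t)
g(v, m) = 7 + m (g(v, m) = (2 + m) + 5 = 7 + m)
S(j) = j + 1/(7 + j) (S(j) = j + 1/((7 + 0) + j) = j + 1/(7 + j))
(S(c) + 1297)*G(18, -14) = ((1 + (-4)**2 + 7*(-4))/(7 - 4) + 1297)*(17 + 18) = ((1 + 16 - 28)/3 + 1297)*35 = ((1/3)*(-11) + 1297)*35 = (-11/3 + 1297)*35 = (3880/3)*35 = 135800/3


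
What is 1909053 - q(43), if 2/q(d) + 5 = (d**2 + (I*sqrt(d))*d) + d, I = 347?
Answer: 9134625403111128/4784898797 - 14921*sqrt(43)/4784898797 ≈ 1.9091e+6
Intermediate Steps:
q(d) = 2/(-5 + d + d**2 + 347*d**(3/2)) (q(d) = 2/(-5 + ((d**2 + (347*sqrt(d))*d) + d)) = 2/(-5 + ((d**2 + 347*d**(3/2)) + d)) = 2/(-5 + (d + d**2 + 347*d**(3/2))) = 2/(-5 + d + d**2 + 347*d**(3/2)))
1909053 - q(43) = 1909053 - 2/(-5 + 43 + 43**2 + 347*43**(3/2)) = 1909053 - 2/(-5 + 43 + 1849 + 347*(43*sqrt(43))) = 1909053 - 2/(-5 + 43 + 1849 + 14921*sqrt(43)) = 1909053 - 2/(1887 + 14921*sqrt(43))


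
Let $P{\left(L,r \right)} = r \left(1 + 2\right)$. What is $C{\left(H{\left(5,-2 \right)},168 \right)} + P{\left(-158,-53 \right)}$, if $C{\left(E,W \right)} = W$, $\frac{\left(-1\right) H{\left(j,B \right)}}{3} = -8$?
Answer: $9$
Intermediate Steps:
$H{\left(j,B \right)} = 24$ ($H{\left(j,B \right)} = \left(-3\right) \left(-8\right) = 24$)
$P{\left(L,r \right)} = 3 r$ ($P{\left(L,r \right)} = r 3 = 3 r$)
$C{\left(H{\left(5,-2 \right)},168 \right)} + P{\left(-158,-53 \right)} = 168 + 3 \left(-53\right) = 168 - 159 = 9$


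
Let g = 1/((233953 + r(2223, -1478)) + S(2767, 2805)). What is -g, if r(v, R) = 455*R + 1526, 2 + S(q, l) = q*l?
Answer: -1/7324422 ≈ -1.3653e-7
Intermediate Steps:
S(q, l) = -2 + l*q (S(q, l) = -2 + q*l = -2 + l*q)
r(v, R) = 1526 + 455*R
g = 1/7324422 (g = 1/((233953 + (1526 + 455*(-1478))) + (-2 + 2805*2767)) = 1/((233953 + (1526 - 672490)) + (-2 + 7761435)) = 1/((233953 - 670964) + 7761433) = 1/(-437011 + 7761433) = 1/7324422 ≈ 1.3653e-7)
-g = -1*1/7324422 = -1/7324422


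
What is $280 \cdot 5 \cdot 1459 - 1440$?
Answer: $2041160$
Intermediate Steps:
$280 \cdot 5 \cdot 1459 - 1440 = 1400 \cdot 1459 - 1440 = 2042600 - 1440 = 2041160$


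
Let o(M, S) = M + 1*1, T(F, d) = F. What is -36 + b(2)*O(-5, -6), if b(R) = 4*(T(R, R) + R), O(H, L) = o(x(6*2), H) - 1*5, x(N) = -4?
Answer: -164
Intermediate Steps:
o(M, S) = 1 + M (o(M, S) = M + 1 = 1 + M)
O(H, L) = -8 (O(H, L) = (1 - 4) - 1*5 = -3 - 5 = -8)
b(R) = 8*R (b(R) = 4*(R + R) = 4*(2*R) = 8*R)
-36 + b(2)*O(-5, -6) = -36 + (8*2)*(-8) = -36 + 16*(-8) = -36 - 128 = -164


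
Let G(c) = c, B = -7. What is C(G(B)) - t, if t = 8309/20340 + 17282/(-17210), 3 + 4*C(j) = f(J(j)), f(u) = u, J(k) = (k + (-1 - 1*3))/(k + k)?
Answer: 20635351/490071960 ≈ 0.042107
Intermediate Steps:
J(k) = (-4 + k)/(2*k) (J(k) = (k + (-1 - 3))/((2*k)) = (k - 4)*(1/(2*k)) = (-4 + k)*(1/(2*k)) = (-4 + k)/(2*k))
C(j) = -¾ + (-4 + j)/(8*j) (C(j) = -¾ + ((-4 + j)/(2*j))/4 = -¾ + (-4 + j)/(8*j))
t = -20851799/35005140 (t = 8309*(1/20340) + 17282*(-1/17210) = 8309/20340 - 8641/8605 = -20851799/35005140 ≈ -0.59568)
C(G(B)) - t = (⅛)*(-4 - 5*(-7))/(-7) - 1*(-20851799/35005140) = (⅛)*(-⅐)*(-4 + 35) + 20851799/35005140 = (⅛)*(-⅐)*31 + 20851799/35005140 = -31/56 + 20851799/35005140 = 20635351/490071960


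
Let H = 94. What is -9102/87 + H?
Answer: -308/29 ≈ -10.621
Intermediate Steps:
-9102/87 + H = -9102/87 + 94 = -111*82/87 + 94 = -3034/29 + 94 = -308/29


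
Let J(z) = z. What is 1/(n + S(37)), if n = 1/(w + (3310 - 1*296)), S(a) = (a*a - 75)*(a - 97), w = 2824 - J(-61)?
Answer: -5899/457998359 ≈ -1.2880e-5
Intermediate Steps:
w = 2885 (w = 2824 - 1*(-61) = 2824 + 61 = 2885)
S(a) = (-97 + a)*(-75 + a²) (S(a) = (a² - 75)*(-97 + a) = (-75 + a²)*(-97 + a) = (-97 + a)*(-75 + a²))
n = 1/5899 (n = 1/(2885 + (3310 - 1*296)) = 1/(2885 + (3310 - 296)) = 1/(2885 + 3014) = 1/5899 ≈ 0.00016952)
1/(n + S(37)) = 1/(1/5899 + (7275 + 37³ - 97*37² - 75*37)) = 1/(1/5899 + (7275 + 50653 - 97*1369 - 2775)) = 1/(1/5899 + (7275 + 50653 - 132793 - 2775)) = 1/(1/5899 - 77640) = 1/(-457998359/5899) = -5899/457998359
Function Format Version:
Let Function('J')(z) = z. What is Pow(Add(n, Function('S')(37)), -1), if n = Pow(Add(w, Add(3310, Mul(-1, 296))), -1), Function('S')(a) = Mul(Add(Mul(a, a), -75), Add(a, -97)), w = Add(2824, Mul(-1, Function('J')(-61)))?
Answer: Rational(-5899, 457998359) ≈ -1.2880e-5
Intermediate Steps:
w = 2885 (w = Add(2824, Mul(-1, -61)) = Add(2824, 61) = 2885)
Function('S')(a) = Mul(Add(-97, a), Add(-75, Pow(a, 2))) (Function('S')(a) = Mul(Add(Pow(a, 2), -75), Add(-97, a)) = Mul(Add(-75, Pow(a, 2)), Add(-97, a)) = Mul(Add(-97, a), Add(-75, Pow(a, 2))))
n = Rational(1, 5899) (n = Pow(Add(2885, Add(3310, Mul(-1, 296))), -1) = Pow(Add(2885, Add(3310, -296)), -1) = Pow(Add(2885, 3014), -1) = Pow(5899, -1) = Rational(1, 5899) ≈ 0.00016952)
Pow(Add(n, Function('S')(37)), -1) = Pow(Add(Rational(1, 5899), Add(7275, Pow(37, 3), Mul(-97, Pow(37, 2)), Mul(-75, 37))), -1) = Pow(Add(Rational(1, 5899), Add(7275, 50653, Mul(-97, 1369), -2775)), -1) = Pow(Add(Rational(1, 5899), Add(7275, 50653, -132793, -2775)), -1) = Pow(Add(Rational(1, 5899), -77640), -1) = Pow(Rational(-457998359, 5899), -1) = Rational(-5899, 457998359)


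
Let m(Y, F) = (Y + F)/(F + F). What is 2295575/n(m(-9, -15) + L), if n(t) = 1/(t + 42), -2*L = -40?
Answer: 144162110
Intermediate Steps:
L = 20 (L = -½*(-40) = 20)
m(Y, F) = (F + Y)/(2*F) (m(Y, F) = (F + Y)/((2*F)) = (F + Y)*(1/(2*F)) = (F + Y)/(2*F))
n(t) = 1/(42 + t)
2295575/n(m(-9, -15) + L) = 2295575/(1/(42 + ((½)*(-15 - 9)/(-15) + 20))) = 2295575/(1/(42 + ((½)*(-1/15)*(-24) + 20))) = 2295575/(1/(42 + (⅘ + 20))) = 2295575/(1/(42 + 104/5)) = 2295575/(1/(314/5)) = 2295575/(5/314) = 2295575*(314/5) = 144162110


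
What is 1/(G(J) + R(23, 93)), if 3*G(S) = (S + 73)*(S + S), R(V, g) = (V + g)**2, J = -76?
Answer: 1/13608 ≈ 7.3486e-5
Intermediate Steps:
G(S) = 2*S*(73 + S)/3 (G(S) = ((S + 73)*(S + S))/3 = ((73 + S)*(2*S))/3 = (2*S*(73 + S))/3 = 2*S*(73 + S)/3)
1/(G(J) + R(23, 93)) = 1/((2/3)*(-76)*(73 - 76) + (23 + 93)**2) = 1/((2/3)*(-76)*(-3) + 116**2) = 1/(152 + 13456) = 1/13608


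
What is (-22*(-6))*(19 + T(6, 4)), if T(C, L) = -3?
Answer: 2112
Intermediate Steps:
(-22*(-6))*(19 + T(6, 4)) = (-22*(-6))*(19 - 3) = 132*16 = 2112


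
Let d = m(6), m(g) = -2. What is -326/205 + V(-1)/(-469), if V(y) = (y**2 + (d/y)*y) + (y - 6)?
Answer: -151254/96145 ≈ -1.5732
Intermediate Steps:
d = -2
V(y) = -8 + y + y**2 (V(y) = (y**2 + (-2/y)*y) + (y - 6) = (y**2 - 2) + (-6 + y) = (-2 + y**2) + (-6 + y) = -8 + y + y**2)
-326/205 + V(-1)/(-469) = -326/205 + (-8 - 1 + (-1)**2)/(-469) = -326*1/205 + (-8 - 1 + 1)*(-1/469) = -326/205 - 8*(-1/469) = -326/205 + 8/469 = -151254/96145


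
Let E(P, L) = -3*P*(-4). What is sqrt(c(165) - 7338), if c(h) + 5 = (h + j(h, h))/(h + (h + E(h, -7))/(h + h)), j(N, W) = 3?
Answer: I*sqrt(359759)/7 ≈ 85.686*I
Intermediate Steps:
E(P, L) = 12*P
c(h) = -5 + (3 + h)/(13/2 + h) (c(h) = -5 + (h + 3)/(h + (h + 12*h)/(h + h)) = -5 + (3 + h)/(h + (13*h)/((2*h))) = -5 + (3 + h)/(h + (13*h)*(1/(2*h))) = -5 + (3 + h)/(h + 13/2) = -5 + (3 + h)/(13/2 + h))
sqrt(c(165) - 7338) = sqrt((-59 - 8*165)/(13 + 2*165) - 7338) = sqrt((-59 - 1320)/(13 + 330) - 7338) = sqrt(-1379/343 - 7338) = sqrt((1/343)*(-1379) - 7338) = sqrt(-197/49 - 7338) = sqrt(-359759/49) = I*sqrt(359759)/7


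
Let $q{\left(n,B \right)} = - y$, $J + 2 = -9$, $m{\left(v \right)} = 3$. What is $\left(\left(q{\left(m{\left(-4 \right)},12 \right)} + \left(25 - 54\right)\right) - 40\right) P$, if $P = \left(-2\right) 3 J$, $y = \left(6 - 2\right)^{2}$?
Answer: $-5610$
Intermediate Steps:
$y = 16$ ($y = 4^{2} = 16$)
$J = -11$ ($J = -2 - 9 = -11$)
$q{\left(n,B \right)} = -16$ ($q{\left(n,B \right)} = \left(-1\right) 16 = -16$)
$P = 66$ ($P = \left(-2\right) 3 \left(-11\right) = \left(-6\right) \left(-11\right) = 66$)
$\left(\left(q{\left(m{\left(-4 \right)},12 \right)} + \left(25 - 54\right)\right) - 40\right) P = \left(\left(-16 + \left(25 - 54\right)\right) - 40\right) 66 = \left(\left(-16 - 29\right) - 40\right) 66 = \left(-45 - 40\right) 66 = \left(-85\right) 66 = -5610$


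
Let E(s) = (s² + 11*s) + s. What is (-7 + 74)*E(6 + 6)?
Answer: 19296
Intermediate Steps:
E(s) = s² + 12*s
(-7 + 74)*E(6 + 6) = (-7 + 74)*((6 + 6)*(12 + (6 + 6))) = 67*(12*(12 + 12)) = 67*(12*24) = 67*288 = 19296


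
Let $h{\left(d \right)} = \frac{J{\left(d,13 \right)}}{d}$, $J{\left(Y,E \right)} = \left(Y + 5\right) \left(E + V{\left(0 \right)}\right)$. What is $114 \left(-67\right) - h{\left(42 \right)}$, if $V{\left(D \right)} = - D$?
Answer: $- \frac{321407}{42} \approx -7652.5$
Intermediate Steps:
$J{\left(Y,E \right)} = E \left(5 + Y\right)$ ($J{\left(Y,E \right)} = \left(Y + 5\right) \left(E - 0\right) = \left(5 + Y\right) \left(E + 0\right) = \left(5 + Y\right) E = E \left(5 + Y\right)$)
$h{\left(d \right)} = \frac{65 + 13 d}{d}$ ($h{\left(d \right)} = \frac{13 \left(5 + d\right)}{d} = \frac{65 + 13 d}{d}$)
$114 \left(-67\right) - h{\left(42 \right)} = 114 \left(-67\right) - \left(13 + \frac{65}{42}\right) = -7638 - \left(13 + 65 \cdot \frac{1}{42}\right) = -7638 - \left(13 + \frac{65}{42}\right) = -7638 - \frac{611}{42} = - \frac{321407}{42}$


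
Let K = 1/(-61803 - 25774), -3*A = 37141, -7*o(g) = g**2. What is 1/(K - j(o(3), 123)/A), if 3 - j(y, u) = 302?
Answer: -250207489/6045670 ≈ -41.386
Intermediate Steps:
o(g) = -g**2/7
j(y, u) = -299 (j(y, u) = 3 - 1*302 = 3 - 302 = -299)
A = -37141/3 (A = -1/3*37141 = -37141/3 ≈ -12380.)
K = -1/87577 (K = 1/(-87577) = -1/87577 ≈ -1.1419e-5)
1/(K - j(o(3), 123)/A) = 1/(-1/87577 - (-299)/(-37141/3)) = 1/(-1/87577 - (-299)*(-3)/37141) = 1/(-1/87577 - 1*69/2857) = 1/(-1/87577 - 69/2857) = 1/(-6045670/250207489) = -250207489/6045670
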